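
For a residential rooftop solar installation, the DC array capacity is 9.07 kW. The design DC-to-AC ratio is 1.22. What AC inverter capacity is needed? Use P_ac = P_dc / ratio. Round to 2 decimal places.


The inverter AC capacity is determined by the DC/AC ratio.
Given: P_dc = 9.07 kW, DC/AC ratio = 1.22
P_ac = P_dc / ratio = 9.07 / 1.22
P_ac = 7.43 kW

7.43


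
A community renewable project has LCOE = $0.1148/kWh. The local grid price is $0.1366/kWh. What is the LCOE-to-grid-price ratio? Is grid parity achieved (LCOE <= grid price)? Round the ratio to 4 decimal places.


Compare LCOE to grid price:
  LCOE = $0.1148/kWh, Grid price = $0.1366/kWh
  Ratio = LCOE / grid_price = 0.1148 / 0.1366 = 0.8404
  Grid parity achieved (ratio <= 1)? yes

0.8404


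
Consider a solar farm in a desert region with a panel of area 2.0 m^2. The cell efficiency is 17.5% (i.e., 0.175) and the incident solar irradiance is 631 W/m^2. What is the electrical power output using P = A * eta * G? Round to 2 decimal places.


Use the solar power formula P = A * eta * G.
Given: A = 2.0 m^2, eta = 0.175, G = 631 W/m^2
P = 2.0 * 0.175 * 631
P = 220.85 W

220.85


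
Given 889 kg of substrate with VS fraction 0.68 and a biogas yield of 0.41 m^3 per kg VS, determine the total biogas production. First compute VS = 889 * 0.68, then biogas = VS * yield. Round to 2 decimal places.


Compute volatile solids:
  VS = mass * VS_fraction = 889 * 0.68 = 604.52 kg
Calculate biogas volume:
  Biogas = VS * specific_yield = 604.52 * 0.41
  Biogas = 247.85 m^3

247.85


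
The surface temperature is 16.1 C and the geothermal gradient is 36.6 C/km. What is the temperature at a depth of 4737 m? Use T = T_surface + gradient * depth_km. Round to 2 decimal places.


Convert depth to km: 4737 / 1000 = 4.737 km
Temperature increase = gradient * depth_km = 36.6 * 4.737 = 173.37 C
Temperature at depth = T_surface + delta_T = 16.1 + 173.37
T = 189.47 C

189.47


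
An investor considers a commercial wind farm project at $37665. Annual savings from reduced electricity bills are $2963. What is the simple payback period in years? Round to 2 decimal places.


Simple payback period = initial cost / annual savings
Payback = 37665 / 2963
Payback = 12.71 years

12.71


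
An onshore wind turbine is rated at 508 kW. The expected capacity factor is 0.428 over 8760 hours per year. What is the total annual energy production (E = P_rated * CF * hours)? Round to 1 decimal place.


Annual energy = rated_kW * capacity_factor * hours_per_year
Given: P_rated = 508 kW, CF = 0.428, hours = 8760
E = 508 * 0.428 * 8760
E = 1904634.2 kWh

1904634.2


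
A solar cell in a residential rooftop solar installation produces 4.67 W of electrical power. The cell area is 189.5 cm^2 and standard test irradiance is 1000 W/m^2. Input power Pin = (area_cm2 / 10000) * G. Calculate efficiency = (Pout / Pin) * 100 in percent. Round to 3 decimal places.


First compute the input power:
  Pin = area_cm2 / 10000 * G = 189.5 / 10000 * 1000 = 18.95 W
Then compute efficiency:
  Efficiency = (Pout / Pin) * 100 = (4.67 / 18.95) * 100
  Efficiency = 24.644%

24.644


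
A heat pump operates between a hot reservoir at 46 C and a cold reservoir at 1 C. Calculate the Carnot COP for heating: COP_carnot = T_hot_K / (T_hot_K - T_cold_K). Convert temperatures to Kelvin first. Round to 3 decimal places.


Convert to Kelvin:
  T_hot = 46 + 273.15 = 319.15 K
  T_cold = 1 + 273.15 = 274.15 K
Apply Carnot COP formula:
  COP = T_hot_K / (T_hot_K - T_cold_K) = 319.15 / 45.0
  COP = 7.092

7.092


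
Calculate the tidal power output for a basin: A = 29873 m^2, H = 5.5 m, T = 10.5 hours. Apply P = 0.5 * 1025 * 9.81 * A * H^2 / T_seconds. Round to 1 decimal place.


Convert period to seconds: T = 10.5 * 3600 = 37800.0 s
H^2 = 5.5^2 = 30.25
P = 0.5 * rho * g * A * H^2 / T
P = 0.5 * 1025 * 9.81 * 29873 * 30.25 / 37800.0
P = 120191.9 W

120191.9


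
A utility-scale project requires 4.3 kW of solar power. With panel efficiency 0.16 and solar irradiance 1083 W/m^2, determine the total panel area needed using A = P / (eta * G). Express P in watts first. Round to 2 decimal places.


Convert target power to watts: P = 4.3 * 1000 = 4300.0 W
Compute denominator: eta * G = 0.16 * 1083 = 173.28
Required area A = P / (eta * G) = 4300.0 / 173.28
A = 24.82 m^2

24.82


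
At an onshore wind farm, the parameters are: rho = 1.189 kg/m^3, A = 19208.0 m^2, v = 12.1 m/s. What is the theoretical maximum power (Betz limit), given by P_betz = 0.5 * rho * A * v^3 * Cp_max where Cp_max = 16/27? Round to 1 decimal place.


The Betz coefficient Cp_max = 16/27 = 0.5926
v^3 = 12.1^3 = 1771.561
P_betz = 0.5 * rho * A * v^3 * Cp_max
P_betz = 0.5 * 1.189 * 19208.0 * 1771.561 * 0.5926
P_betz = 11987989.0 W

11987989.0


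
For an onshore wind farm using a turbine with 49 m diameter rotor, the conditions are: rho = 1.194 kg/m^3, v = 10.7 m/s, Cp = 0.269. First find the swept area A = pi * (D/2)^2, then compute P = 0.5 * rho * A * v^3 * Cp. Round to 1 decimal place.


Step 1 -- Compute swept area:
  A = pi * (D/2)^2 = pi * (49/2)^2 = 1885.74 m^2
Step 2 -- Apply wind power equation:
  P = 0.5 * rho * A * v^3 * Cp
  v^3 = 10.7^3 = 1225.043
  P = 0.5 * 1.194 * 1885.74 * 1225.043 * 0.269
  P = 370988.1 W

370988.1


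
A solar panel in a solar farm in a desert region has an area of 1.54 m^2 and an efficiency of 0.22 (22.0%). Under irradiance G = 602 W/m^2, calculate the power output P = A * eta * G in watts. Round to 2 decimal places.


Use the solar power formula P = A * eta * G.
Given: A = 1.54 m^2, eta = 0.22, G = 602 W/m^2
P = 1.54 * 0.22 * 602
P = 203.96 W

203.96


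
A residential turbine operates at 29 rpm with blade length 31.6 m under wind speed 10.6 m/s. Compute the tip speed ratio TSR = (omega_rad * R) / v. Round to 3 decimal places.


Convert rotational speed to rad/s:
  omega = 29 * 2 * pi / 60 = 3.0369 rad/s
Compute tip speed:
  v_tip = omega * R = 3.0369 * 31.6 = 95.965 m/s
Tip speed ratio:
  TSR = v_tip / v_wind = 95.965 / 10.6 = 9.053

9.053


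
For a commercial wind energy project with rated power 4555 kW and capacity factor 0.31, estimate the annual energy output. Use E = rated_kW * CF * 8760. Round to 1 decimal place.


Annual energy = rated_kW * capacity_factor * hours_per_year
Given: P_rated = 4555 kW, CF = 0.31, hours = 8760
E = 4555 * 0.31 * 8760
E = 12369558.0 kWh

12369558.0


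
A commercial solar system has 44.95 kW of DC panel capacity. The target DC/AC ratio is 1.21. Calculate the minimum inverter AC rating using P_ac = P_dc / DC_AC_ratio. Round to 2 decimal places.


The inverter AC capacity is determined by the DC/AC ratio.
Given: P_dc = 44.95 kW, DC/AC ratio = 1.21
P_ac = P_dc / ratio = 44.95 / 1.21
P_ac = 37.15 kW

37.15


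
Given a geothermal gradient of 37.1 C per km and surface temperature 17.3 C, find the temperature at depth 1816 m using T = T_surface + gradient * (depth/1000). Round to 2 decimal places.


Convert depth to km: 1816 / 1000 = 1.816 km
Temperature increase = gradient * depth_km = 37.1 * 1.816 = 67.37 C
Temperature at depth = T_surface + delta_T = 17.3 + 67.37
T = 84.67 C

84.67


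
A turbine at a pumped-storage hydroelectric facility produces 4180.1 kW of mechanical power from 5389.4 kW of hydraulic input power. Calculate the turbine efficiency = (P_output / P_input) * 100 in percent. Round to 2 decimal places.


Turbine efficiency = (output power / input power) * 100
eta = (4180.1 / 5389.4) * 100
eta = 77.56%

77.56


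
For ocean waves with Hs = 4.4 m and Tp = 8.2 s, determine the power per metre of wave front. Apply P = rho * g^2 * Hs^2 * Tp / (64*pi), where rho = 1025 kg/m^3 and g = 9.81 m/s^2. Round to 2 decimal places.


Apply wave power formula:
  g^2 = 9.81^2 = 96.2361
  Hs^2 = 4.4^2 = 19.36
  Numerator = rho * g^2 * Hs^2 * Tp = 1025 * 96.2361 * 19.36 * 8.2 = 15659615.18
  Denominator = 64 * pi = 201.0619
  P = 15659615.18 / 201.0619 = 77884.54 W/m

77884.54


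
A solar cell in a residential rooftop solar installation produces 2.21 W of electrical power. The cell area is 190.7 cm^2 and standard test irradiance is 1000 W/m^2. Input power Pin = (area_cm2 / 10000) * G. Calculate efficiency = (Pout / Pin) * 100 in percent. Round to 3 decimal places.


First compute the input power:
  Pin = area_cm2 / 10000 * G = 190.7 / 10000 * 1000 = 19.07 W
Then compute efficiency:
  Efficiency = (Pout / Pin) * 100 = (2.21 / 19.07) * 100
  Efficiency = 11.589%

11.589


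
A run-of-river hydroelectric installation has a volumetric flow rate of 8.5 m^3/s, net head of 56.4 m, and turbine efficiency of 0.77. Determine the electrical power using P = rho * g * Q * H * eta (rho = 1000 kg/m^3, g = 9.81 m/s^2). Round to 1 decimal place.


Apply the hydropower formula P = rho * g * Q * H * eta
rho * g = 1000 * 9.81 = 9810.0
P = 9810.0 * 8.5 * 56.4 * 0.77
P = 3621243.8 W

3621243.8


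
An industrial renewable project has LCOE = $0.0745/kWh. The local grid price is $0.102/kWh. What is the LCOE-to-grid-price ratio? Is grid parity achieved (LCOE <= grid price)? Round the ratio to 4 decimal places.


Compare LCOE to grid price:
  LCOE = $0.0745/kWh, Grid price = $0.102/kWh
  Ratio = LCOE / grid_price = 0.0745 / 0.102 = 0.7304
  Grid parity achieved (ratio <= 1)? yes

0.7304


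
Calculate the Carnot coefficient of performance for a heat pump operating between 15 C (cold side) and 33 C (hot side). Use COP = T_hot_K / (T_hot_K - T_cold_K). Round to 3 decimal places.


Convert to Kelvin:
  T_hot = 33 + 273.15 = 306.15 K
  T_cold = 15 + 273.15 = 288.15 K
Apply Carnot COP formula:
  COP = T_hot_K / (T_hot_K - T_cold_K) = 306.15 / 18.0
  COP = 17.008

17.008


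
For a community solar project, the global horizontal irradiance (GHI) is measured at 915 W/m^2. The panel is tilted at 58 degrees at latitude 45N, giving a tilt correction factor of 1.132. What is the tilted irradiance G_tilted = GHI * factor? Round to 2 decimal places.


Identify the given values:
  GHI = 915 W/m^2, tilt correction factor = 1.132
Apply the formula G_tilted = GHI * factor:
  G_tilted = 915 * 1.132
  G_tilted = 1035.78 W/m^2

1035.78


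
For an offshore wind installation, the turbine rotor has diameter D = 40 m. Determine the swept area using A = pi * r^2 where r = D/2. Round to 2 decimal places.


Compute the rotor radius:
  r = D / 2 = 40 / 2 = 20.0 m
Calculate swept area:
  A = pi * r^2 = pi * 20.0^2
  A = 1256.64 m^2

1256.64


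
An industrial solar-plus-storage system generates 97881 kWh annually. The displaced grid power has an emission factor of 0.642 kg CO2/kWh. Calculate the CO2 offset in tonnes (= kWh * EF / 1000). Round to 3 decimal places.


CO2 offset in kg = generation * emission_factor
CO2 offset = 97881 * 0.642 = 62839.6 kg
Convert to tonnes:
  CO2 offset = 62839.6 / 1000 = 62.840 tonnes

62.840


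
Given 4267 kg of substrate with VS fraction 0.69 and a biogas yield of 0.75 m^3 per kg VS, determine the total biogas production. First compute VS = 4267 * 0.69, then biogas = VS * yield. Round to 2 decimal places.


Compute volatile solids:
  VS = mass * VS_fraction = 4267 * 0.69 = 2944.23 kg
Calculate biogas volume:
  Biogas = VS * specific_yield = 2944.23 * 0.75
  Biogas = 2208.17 m^3

2208.17


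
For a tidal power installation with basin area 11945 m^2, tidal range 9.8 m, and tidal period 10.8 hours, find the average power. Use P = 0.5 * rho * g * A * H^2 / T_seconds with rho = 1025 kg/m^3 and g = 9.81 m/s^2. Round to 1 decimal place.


Convert period to seconds: T = 10.8 * 3600 = 38880.0 s
H^2 = 9.8^2 = 96.04
P = 0.5 * rho * g * A * H^2 / T
P = 0.5 * 1025 * 9.81 * 11945 * 96.04 / 38880.0
P = 148345.7 W

148345.7


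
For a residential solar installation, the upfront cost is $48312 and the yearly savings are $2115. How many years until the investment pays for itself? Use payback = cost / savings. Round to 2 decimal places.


Simple payback period = initial cost / annual savings
Payback = 48312 / 2115
Payback = 22.84 years

22.84


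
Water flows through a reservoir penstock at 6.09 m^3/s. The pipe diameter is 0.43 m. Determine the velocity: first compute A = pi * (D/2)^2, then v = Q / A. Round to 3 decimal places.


Compute pipe cross-sectional area:
  A = pi * (D/2)^2 = pi * (0.43/2)^2 = 0.1452 m^2
Calculate velocity:
  v = Q / A = 6.09 / 0.1452
  v = 41.936 m/s

41.936


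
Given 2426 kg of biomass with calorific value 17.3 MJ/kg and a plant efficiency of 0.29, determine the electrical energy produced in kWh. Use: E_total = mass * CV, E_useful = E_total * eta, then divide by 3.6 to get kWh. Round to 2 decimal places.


Total energy = mass * CV = 2426 * 17.3 = 41969.8 MJ
Useful energy = total * eta = 41969.8 * 0.29 = 12171.24 MJ
Convert to kWh: 12171.24 / 3.6
Useful energy = 3380.90 kWh

3380.90


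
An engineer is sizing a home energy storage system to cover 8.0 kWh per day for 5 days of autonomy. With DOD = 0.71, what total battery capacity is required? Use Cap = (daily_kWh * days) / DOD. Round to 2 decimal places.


Total energy needed = daily * days = 8.0 * 5 = 40.0 kWh
Account for depth of discharge:
  Cap = total_energy / DOD = 40.0 / 0.71
  Cap = 56.34 kWh

56.34


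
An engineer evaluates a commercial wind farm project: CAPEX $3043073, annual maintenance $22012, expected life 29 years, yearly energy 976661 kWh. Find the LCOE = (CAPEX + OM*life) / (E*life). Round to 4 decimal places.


Total cost = CAPEX + OM * lifetime = 3043073 + 22012 * 29 = 3043073 + 638348 = 3681421
Total generation = annual * lifetime = 976661 * 29 = 28323169 kWh
LCOE = 3681421 / 28323169
LCOE = 0.1300 $/kWh

0.1300


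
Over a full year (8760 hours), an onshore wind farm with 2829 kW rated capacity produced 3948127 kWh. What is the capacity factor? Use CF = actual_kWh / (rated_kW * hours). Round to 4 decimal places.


Capacity factor = actual output / maximum possible output
Maximum possible = rated * hours = 2829 * 8760 = 24782040 kWh
CF = 3948127 / 24782040
CF = 0.1593

0.1593


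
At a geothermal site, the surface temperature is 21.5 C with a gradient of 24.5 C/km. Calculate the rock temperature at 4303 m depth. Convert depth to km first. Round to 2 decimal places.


Convert depth to km: 4303 / 1000 = 4.303 km
Temperature increase = gradient * depth_km = 24.5 * 4.303 = 105.42 C
Temperature at depth = T_surface + delta_T = 21.5 + 105.42
T = 126.92 C

126.92


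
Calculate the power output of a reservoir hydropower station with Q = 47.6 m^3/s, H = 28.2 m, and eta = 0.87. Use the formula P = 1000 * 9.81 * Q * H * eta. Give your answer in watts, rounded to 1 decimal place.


Apply the hydropower formula P = rho * g * Q * H * eta
rho * g = 1000 * 9.81 = 9810.0
P = 9810.0 * 47.6 * 28.2 * 0.87
P = 11456298.5 W

11456298.5


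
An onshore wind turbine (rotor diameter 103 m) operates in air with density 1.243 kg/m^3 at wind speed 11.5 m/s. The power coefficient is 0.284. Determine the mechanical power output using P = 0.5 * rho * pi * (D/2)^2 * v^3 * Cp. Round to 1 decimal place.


Step 1 -- Compute swept area:
  A = pi * (D/2)^2 = pi * (103/2)^2 = 8332.29 m^2
Step 2 -- Apply wind power equation:
  P = 0.5 * rho * A * v^3 * Cp
  v^3 = 11.5^3 = 1520.875
  P = 0.5 * 1.243 * 8332.29 * 1520.875 * 0.284
  P = 2236749.4 W

2236749.4


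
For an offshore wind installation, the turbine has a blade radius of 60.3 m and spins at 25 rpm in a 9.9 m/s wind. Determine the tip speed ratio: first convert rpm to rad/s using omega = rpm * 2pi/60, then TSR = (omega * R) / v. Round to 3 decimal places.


Convert rotational speed to rad/s:
  omega = 25 * 2 * pi / 60 = 2.618 rad/s
Compute tip speed:
  v_tip = omega * R = 2.618 * 60.3 = 157.865 m/s
Tip speed ratio:
  TSR = v_tip / v_wind = 157.865 / 9.9 = 15.946

15.946


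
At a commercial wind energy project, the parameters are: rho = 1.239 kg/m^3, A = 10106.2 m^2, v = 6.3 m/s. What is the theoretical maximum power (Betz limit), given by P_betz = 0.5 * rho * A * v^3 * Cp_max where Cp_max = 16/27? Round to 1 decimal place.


The Betz coefficient Cp_max = 16/27 = 0.5926
v^3 = 6.3^3 = 250.047
P_betz = 0.5 * rho * A * v^3 * Cp_max
P_betz = 0.5 * 1.239 * 10106.2 * 250.047 * 0.5926
P_betz = 927699.0 W

927699.0


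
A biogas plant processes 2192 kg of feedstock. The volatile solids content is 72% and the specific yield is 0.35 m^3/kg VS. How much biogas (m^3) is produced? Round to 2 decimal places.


Compute volatile solids:
  VS = mass * VS_fraction = 2192 * 0.72 = 1578.24 kg
Calculate biogas volume:
  Biogas = VS * specific_yield = 1578.24 * 0.35
  Biogas = 552.38 m^3

552.38


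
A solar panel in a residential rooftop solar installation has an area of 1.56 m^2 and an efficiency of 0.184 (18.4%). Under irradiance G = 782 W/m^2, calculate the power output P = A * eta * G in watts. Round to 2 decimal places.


Use the solar power formula P = A * eta * G.
Given: A = 1.56 m^2, eta = 0.184, G = 782 W/m^2
P = 1.56 * 0.184 * 782
P = 224.47 W

224.47


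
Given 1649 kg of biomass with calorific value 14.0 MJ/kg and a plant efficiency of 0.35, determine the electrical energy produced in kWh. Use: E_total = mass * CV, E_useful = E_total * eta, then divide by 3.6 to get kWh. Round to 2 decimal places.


Total energy = mass * CV = 1649 * 14.0 = 23086.0 MJ
Useful energy = total * eta = 23086.0 * 0.35 = 8080.1 MJ
Convert to kWh: 8080.1 / 3.6
Useful energy = 2244.47 kWh

2244.47


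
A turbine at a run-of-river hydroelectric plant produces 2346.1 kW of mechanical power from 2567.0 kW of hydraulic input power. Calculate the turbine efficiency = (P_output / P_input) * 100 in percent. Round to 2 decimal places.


Turbine efficiency = (output power / input power) * 100
eta = (2346.1 / 2567.0) * 100
eta = 91.39%

91.39


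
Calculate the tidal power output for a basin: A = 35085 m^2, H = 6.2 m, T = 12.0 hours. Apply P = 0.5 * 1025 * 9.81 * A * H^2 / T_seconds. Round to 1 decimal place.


Convert period to seconds: T = 12.0 * 3600 = 43200.0 s
H^2 = 6.2^2 = 38.44
P = 0.5 * rho * g * A * H^2 / T
P = 0.5 * 1025 * 9.81 * 35085 * 38.44 / 43200.0
P = 156958.2 W

156958.2


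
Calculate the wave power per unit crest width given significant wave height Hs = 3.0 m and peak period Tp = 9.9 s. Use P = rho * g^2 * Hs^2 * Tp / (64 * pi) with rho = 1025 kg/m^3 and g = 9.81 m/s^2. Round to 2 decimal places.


Apply wave power formula:
  g^2 = 9.81^2 = 96.2361
  Hs^2 = 3.0^2 = 9.0
  Numerator = rho * g^2 * Hs^2 * Tp = 1025 * 96.2361 * 9.0 * 9.9 = 8789002.42
  Denominator = 64 * pi = 201.0619
  P = 8789002.42 / 201.0619 = 43712.91 W/m

43712.91


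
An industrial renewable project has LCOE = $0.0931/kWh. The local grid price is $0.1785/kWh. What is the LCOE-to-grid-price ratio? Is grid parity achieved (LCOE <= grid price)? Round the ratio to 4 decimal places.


Compare LCOE to grid price:
  LCOE = $0.0931/kWh, Grid price = $0.1785/kWh
  Ratio = LCOE / grid_price = 0.0931 / 0.1785 = 0.5216
  Grid parity achieved (ratio <= 1)? yes

0.5216


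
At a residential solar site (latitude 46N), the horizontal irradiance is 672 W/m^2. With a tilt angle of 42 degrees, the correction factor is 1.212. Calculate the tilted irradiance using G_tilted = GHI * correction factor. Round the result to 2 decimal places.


Identify the given values:
  GHI = 672 W/m^2, tilt correction factor = 1.212
Apply the formula G_tilted = GHI * factor:
  G_tilted = 672 * 1.212
  G_tilted = 814.46 W/m^2

814.46


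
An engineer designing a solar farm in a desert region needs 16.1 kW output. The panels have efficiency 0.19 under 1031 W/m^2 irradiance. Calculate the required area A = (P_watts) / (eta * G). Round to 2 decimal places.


Convert target power to watts: P = 16.1 * 1000 = 16100.0 W
Compute denominator: eta * G = 0.19 * 1031 = 195.89
Required area A = P / (eta * G) = 16100.0 / 195.89
A = 82.19 m^2

82.19


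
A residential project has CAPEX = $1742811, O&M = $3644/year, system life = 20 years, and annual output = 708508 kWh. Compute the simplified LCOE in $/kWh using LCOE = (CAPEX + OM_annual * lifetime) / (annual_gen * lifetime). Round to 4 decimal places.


Total cost = CAPEX + OM * lifetime = 1742811 + 3644 * 20 = 1742811 + 72880 = 1815691
Total generation = annual * lifetime = 708508 * 20 = 14170160 kWh
LCOE = 1815691 / 14170160
LCOE = 0.1281 $/kWh

0.1281


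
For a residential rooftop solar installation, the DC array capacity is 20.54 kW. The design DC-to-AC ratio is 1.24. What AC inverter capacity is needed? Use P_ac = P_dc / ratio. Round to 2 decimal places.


The inverter AC capacity is determined by the DC/AC ratio.
Given: P_dc = 20.54 kW, DC/AC ratio = 1.24
P_ac = P_dc / ratio = 20.54 / 1.24
P_ac = 16.56 kW

16.56


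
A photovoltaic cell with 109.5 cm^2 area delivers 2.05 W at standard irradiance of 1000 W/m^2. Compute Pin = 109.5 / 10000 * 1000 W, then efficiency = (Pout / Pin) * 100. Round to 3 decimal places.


First compute the input power:
  Pin = area_cm2 / 10000 * G = 109.5 / 10000 * 1000 = 10.95 W
Then compute efficiency:
  Efficiency = (Pout / Pin) * 100 = (2.05 / 10.95) * 100
  Efficiency = 18.721%

18.721


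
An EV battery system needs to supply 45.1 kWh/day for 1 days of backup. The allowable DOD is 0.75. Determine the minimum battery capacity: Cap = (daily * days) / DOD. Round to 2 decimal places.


Total energy needed = daily * days = 45.1 * 1 = 45.1 kWh
Account for depth of discharge:
  Cap = total_energy / DOD = 45.1 / 0.75
  Cap = 60.13 kWh

60.13


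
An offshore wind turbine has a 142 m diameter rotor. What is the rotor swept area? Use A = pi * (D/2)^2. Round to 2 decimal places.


Compute the rotor radius:
  r = D / 2 = 142 / 2 = 71.0 m
Calculate swept area:
  A = pi * r^2 = pi * 71.0^2
  A = 15836.77 m^2

15836.77


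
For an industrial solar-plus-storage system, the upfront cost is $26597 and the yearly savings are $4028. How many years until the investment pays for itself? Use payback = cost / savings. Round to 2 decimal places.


Simple payback period = initial cost / annual savings
Payback = 26597 / 4028
Payback = 6.60 years

6.60


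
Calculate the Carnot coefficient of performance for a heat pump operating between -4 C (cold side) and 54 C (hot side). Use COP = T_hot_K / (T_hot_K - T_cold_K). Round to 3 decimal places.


Convert to Kelvin:
  T_hot = 54 + 273.15 = 327.15 K
  T_cold = -4 + 273.15 = 269.15 K
Apply Carnot COP formula:
  COP = T_hot_K / (T_hot_K - T_cold_K) = 327.15 / 58.0
  COP = 5.641

5.641


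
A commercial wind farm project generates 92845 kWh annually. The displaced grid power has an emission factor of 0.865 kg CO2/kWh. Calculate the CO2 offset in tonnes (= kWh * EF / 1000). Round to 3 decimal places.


CO2 offset in kg = generation * emission_factor
CO2 offset = 92845 * 0.865 = 80310.93 kg
Convert to tonnes:
  CO2 offset = 80310.93 / 1000 = 80.311 tonnes

80.311


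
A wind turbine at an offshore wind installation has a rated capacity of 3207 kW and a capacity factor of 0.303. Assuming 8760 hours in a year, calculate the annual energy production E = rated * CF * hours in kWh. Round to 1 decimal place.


Annual energy = rated_kW * capacity_factor * hours_per_year
Given: P_rated = 3207 kW, CF = 0.303, hours = 8760
E = 3207 * 0.303 * 8760
E = 8512276.0 kWh

8512276.0


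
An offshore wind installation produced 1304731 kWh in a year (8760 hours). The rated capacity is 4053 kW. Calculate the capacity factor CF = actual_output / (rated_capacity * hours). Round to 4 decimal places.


Capacity factor = actual output / maximum possible output
Maximum possible = rated * hours = 4053 * 8760 = 35504280 kWh
CF = 1304731 / 35504280
CF = 0.0367

0.0367


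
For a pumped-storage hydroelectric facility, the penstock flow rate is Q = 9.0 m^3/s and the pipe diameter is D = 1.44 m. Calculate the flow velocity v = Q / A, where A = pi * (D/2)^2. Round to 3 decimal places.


Compute pipe cross-sectional area:
  A = pi * (D/2)^2 = pi * (1.44/2)^2 = 1.6286 m^2
Calculate velocity:
  v = Q / A = 9.0 / 1.6286
  v = 5.526 m/s

5.526


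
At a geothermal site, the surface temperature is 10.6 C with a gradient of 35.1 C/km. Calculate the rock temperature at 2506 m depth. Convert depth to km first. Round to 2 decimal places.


Convert depth to km: 2506 / 1000 = 2.506 km
Temperature increase = gradient * depth_km = 35.1 * 2.506 = 87.96 C
Temperature at depth = T_surface + delta_T = 10.6 + 87.96
T = 98.56 C

98.56


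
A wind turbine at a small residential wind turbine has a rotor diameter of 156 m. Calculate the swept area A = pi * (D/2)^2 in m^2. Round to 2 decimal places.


Compute the rotor radius:
  r = D / 2 = 156 / 2 = 78.0 m
Calculate swept area:
  A = pi * r^2 = pi * 78.0^2
  A = 19113.45 m^2

19113.45


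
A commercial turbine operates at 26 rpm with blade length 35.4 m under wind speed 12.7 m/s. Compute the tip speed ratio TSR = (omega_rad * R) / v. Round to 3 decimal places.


Convert rotational speed to rad/s:
  omega = 26 * 2 * pi / 60 = 2.7227 rad/s
Compute tip speed:
  v_tip = omega * R = 2.7227 * 35.4 = 96.384 m/s
Tip speed ratio:
  TSR = v_tip / v_wind = 96.384 / 12.7 = 7.589

7.589


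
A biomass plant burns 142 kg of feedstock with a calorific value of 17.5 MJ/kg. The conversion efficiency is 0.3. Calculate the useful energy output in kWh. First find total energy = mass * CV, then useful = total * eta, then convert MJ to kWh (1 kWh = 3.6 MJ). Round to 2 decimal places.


Total energy = mass * CV = 142 * 17.5 = 2485.0 MJ
Useful energy = total * eta = 2485.0 * 0.3 = 745.5 MJ
Convert to kWh: 745.5 / 3.6
Useful energy = 207.08 kWh

207.08


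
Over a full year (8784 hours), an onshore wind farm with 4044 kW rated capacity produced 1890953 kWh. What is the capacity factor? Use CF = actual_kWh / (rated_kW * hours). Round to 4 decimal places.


Capacity factor = actual output / maximum possible output
Maximum possible = rated * hours = 4044 * 8784 = 35522496 kWh
CF = 1890953 / 35522496
CF = 0.0532

0.0532


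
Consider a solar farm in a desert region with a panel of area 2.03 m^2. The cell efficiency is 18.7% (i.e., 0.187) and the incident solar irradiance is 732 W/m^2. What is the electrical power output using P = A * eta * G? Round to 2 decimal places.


Use the solar power formula P = A * eta * G.
Given: A = 2.03 m^2, eta = 0.187, G = 732 W/m^2
P = 2.03 * 0.187 * 732
P = 277.87 W

277.87


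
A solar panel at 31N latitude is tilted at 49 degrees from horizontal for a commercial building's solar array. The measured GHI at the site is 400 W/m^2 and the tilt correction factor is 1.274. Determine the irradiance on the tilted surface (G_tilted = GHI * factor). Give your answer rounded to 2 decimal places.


Identify the given values:
  GHI = 400 W/m^2, tilt correction factor = 1.274
Apply the formula G_tilted = GHI * factor:
  G_tilted = 400 * 1.274
  G_tilted = 509.60 W/m^2

509.60


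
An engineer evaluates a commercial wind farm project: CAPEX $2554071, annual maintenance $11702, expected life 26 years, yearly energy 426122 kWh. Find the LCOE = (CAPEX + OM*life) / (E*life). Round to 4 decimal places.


Total cost = CAPEX + OM * lifetime = 2554071 + 11702 * 26 = 2554071 + 304252 = 2858323
Total generation = annual * lifetime = 426122 * 26 = 11079172 kWh
LCOE = 2858323 / 11079172
LCOE = 0.2580 $/kWh

0.2580


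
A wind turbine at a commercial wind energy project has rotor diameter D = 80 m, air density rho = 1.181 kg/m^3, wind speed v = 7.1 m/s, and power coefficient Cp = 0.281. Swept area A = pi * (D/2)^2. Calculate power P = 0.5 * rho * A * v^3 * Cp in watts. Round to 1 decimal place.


Step 1 -- Compute swept area:
  A = pi * (D/2)^2 = pi * (80/2)^2 = 5026.55 m^2
Step 2 -- Apply wind power equation:
  P = 0.5 * rho * A * v^3 * Cp
  v^3 = 7.1^3 = 357.911
  P = 0.5 * 1.181 * 5026.55 * 357.911 * 0.281
  P = 298518.4 W

298518.4


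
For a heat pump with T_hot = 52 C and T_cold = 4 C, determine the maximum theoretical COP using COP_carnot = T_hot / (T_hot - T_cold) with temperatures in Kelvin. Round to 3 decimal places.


Convert to Kelvin:
  T_hot = 52 + 273.15 = 325.15 K
  T_cold = 4 + 273.15 = 277.15 K
Apply Carnot COP formula:
  COP = T_hot_K / (T_hot_K - T_cold_K) = 325.15 / 48.0
  COP = 6.774

6.774


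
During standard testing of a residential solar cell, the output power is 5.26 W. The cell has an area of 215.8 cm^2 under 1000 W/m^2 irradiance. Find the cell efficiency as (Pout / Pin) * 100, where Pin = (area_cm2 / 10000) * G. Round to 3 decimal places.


First compute the input power:
  Pin = area_cm2 / 10000 * G = 215.8 / 10000 * 1000 = 21.58 W
Then compute efficiency:
  Efficiency = (Pout / Pin) * 100 = (5.26 / 21.58) * 100
  Efficiency = 24.374%

24.374


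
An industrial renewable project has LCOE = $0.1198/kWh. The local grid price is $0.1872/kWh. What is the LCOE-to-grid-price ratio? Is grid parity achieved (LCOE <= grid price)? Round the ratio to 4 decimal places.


Compare LCOE to grid price:
  LCOE = $0.1198/kWh, Grid price = $0.1872/kWh
  Ratio = LCOE / grid_price = 0.1198 / 0.1872 = 0.6400
  Grid parity achieved (ratio <= 1)? yes

0.6400


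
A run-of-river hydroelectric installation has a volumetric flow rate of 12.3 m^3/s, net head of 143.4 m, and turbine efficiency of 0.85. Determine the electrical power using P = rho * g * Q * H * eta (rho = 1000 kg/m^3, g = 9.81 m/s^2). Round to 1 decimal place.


Apply the hydropower formula P = rho * g * Q * H * eta
rho * g = 1000 * 9.81 = 9810.0
P = 9810.0 * 12.3 * 143.4 * 0.85
P = 14707613.1 W

14707613.1


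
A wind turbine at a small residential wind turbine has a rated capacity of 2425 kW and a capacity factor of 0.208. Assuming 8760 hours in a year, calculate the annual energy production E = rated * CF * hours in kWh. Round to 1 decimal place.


Annual energy = rated_kW * capacity_factor * hours_per_year
Given: P_rated = 2425 kW, CF = 0.208, hours = 8760
E = 2425 * 0.208 * 8760
E = 4418544.0 kWh

4418544.0


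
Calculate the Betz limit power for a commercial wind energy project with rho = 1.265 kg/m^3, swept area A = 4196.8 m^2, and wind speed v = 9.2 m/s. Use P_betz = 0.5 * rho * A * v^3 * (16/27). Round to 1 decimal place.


The Betz coefficient Cp_max = 16/27 = 0.5926
v^3 = 9.2^3 = 778.688
P_betz = 0.5 * rho * A * v^3 * Cp_max
P_betz = 0.5 * 1.265 * 4196.8 * 778.688 * 0.5926
P_betz = 1224894.0 W

1224894.0


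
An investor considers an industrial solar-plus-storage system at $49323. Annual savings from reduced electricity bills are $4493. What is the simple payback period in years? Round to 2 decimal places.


Simple payback period = initial cost / annual savings
Payback = 49323 / 4493
Payback = 10.98 years

10.98


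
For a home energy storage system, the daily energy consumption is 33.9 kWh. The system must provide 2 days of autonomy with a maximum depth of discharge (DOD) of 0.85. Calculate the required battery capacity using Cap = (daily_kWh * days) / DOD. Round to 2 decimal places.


Total energy needed = daily * days = 33.9 * 2 = 67.8 kWh
Account for depth of discharge:
  Cap = total_energy / DOD = 67.8 / 0.85
  Cap = 79.76 kWh

79.76


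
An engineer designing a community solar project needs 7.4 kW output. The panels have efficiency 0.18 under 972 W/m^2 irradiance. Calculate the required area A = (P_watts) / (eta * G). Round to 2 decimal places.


Convert target power to watts: P = 7.4 * 1000 = 7400.0 W
Compute denominator: eta * G = 0.18 * 972 = 174.96
Required area A = P / (eta * G) = 7400.0 / 174.96
A = 42.30 m^2

42.30


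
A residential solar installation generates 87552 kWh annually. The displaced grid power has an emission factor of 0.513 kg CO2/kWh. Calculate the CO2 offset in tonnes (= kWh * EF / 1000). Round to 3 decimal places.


CO2 offset in kg = generation * emission_factor
CO2 offset = 87552 * 0.513 = 44914.18 kg
Convert to tonnes:
  CO2 offset = 44914.18 / 1000 = 44.914 tonnes

44.914


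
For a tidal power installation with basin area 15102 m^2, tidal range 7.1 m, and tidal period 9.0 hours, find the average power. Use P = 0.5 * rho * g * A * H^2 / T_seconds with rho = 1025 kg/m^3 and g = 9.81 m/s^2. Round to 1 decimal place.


Convert period to seconds: T = 9.0 * 3600 = 32400.0 s
H^2 = 7.1^2 = 50.41
P = 0.5 * rho * g * A * H^2 / T
P = 0.5 * 1025 * 9.81 * 15102 * 50.41 / 32400.0
P = 118132.4 W

118132.4


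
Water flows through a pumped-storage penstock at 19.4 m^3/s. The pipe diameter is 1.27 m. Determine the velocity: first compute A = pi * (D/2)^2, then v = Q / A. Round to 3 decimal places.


Compute pipe cross-sectional area:
  A = pi * (D/2)^2 = pi * (1.27/2)^2 = 1.2668 m^2
Calculate velocity:
  v = Q / A = 19.4 / 1.2668
  v = 15.315 m/s

15.315


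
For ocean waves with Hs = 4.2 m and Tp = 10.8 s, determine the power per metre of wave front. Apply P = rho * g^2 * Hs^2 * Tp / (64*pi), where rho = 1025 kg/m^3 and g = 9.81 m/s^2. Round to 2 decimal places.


Apply wave power formula:
  g^2 = 9.81^2 = 96.2361
  Hs^2 = 4.2^2 = 17.64
  Numerator = rho * g^2 * Hs^2 * Tp = 1025 * 96.2361 * 17.64 * 10.8 = 18792485.18
  Denominator = 64 * pi = 201.0619
  P = 18792485.18 / 201.0619 = 93466.15 W/m

93466.15


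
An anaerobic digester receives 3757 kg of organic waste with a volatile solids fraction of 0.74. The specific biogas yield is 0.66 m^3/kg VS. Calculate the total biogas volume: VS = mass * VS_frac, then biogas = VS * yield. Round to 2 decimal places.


Compute volatile solids:
  VS = mass * VS_fraction = 3757 * 0.74 = 2780.18 kg
Calculate biogas volume:
  Biogas = VS * specific_yield = 2780.18 * 0.66
  Biogas = 1834.92 m^3

1834.92


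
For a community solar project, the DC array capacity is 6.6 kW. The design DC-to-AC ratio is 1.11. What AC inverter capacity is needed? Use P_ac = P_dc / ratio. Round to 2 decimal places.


The inverter AC capacity is determined by the DC/AC ratio.
Given: P_dc = 6.6 kW, DC/AC ratio = 1.11
P_ac = P_dc / ratio = 6.6 / 1.11
P_ac = 5.95 kW

5.95


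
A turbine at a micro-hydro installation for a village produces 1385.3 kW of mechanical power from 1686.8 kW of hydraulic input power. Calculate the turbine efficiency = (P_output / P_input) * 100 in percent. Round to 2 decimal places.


Turbine efficiency = (output power / input power) * 100
eta = (1385.3 / 1686.8) * 100
eta = 82.13%

82.13


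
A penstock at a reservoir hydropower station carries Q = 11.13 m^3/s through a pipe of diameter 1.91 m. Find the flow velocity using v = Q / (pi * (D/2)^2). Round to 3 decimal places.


Compute pipe cross-sectional area:
  A = pi * (D/2)^2 = pi * (1.91/2)^2 = 2.8652 m^2
Calculate velocity:
  v = Q / A = 11.13 / 2.8652
  v = 3.885 m/s

3.885


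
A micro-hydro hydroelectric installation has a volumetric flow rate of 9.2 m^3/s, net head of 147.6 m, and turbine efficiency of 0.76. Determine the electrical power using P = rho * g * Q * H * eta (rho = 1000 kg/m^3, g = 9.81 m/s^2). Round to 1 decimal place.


Apply the hydropower formula P = rho * g * Q * H * eta
rho * g = 1000 * 9.81 = 9810.0
P = 9810.0 * 9.2 * 147.6 * 0.76
P = 10124108.4 W

10124108.4


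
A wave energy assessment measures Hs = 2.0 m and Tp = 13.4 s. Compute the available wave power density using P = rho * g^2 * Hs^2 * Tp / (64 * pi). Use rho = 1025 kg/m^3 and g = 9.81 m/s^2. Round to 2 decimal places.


Apply wave power formula:
  g^2 = 9.81^2 = 96.2361
  Hs^2 = 2.0^2 = 4.0
  Numerator = rho * g^2 * Hs^2 * Tp = 1025 * 96.2361 * 4.0 * 13.4 = 5287211.33
  Denominator = 64 * pi = 201.0619
  P = 5287211.33 / 201.0619 = 26296.43 W/m

26296.43


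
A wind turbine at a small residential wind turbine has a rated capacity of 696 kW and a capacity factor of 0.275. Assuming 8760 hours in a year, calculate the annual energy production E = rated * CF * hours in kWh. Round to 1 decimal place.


Annual energy = rated_kW * capacity_factor * hours_per_year
Given: P_rated = 696 kW, CF = 0.275, hours = 8760
E = 696 * 0.275 * 8760
E = 1676664.0 kWh

1676664.0


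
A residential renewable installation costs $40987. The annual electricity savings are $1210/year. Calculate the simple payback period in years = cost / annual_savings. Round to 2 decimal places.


Simple payback period = initial cost / annual savings
Payback = 40987 / 1210
Payback = 33.87 years

33.87


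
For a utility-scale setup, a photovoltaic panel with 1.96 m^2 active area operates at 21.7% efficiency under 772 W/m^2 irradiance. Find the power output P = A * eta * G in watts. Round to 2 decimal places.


Use the solar power formula P = A * eta * G.
Given: A = 1.96 m^2, eta = 0.217, G = 772 W/m^2
P = 1.96 * 0.217 * 772
P = 328.35 W

328.35


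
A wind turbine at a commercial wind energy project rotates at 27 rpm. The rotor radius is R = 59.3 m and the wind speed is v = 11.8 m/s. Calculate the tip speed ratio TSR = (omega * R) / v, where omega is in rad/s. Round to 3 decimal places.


Convert rotational speed to rad/s:
  omega = 27 * 2 * pi / 60 = 2.8274 rad/s
Compute tip speed:
  v_tip = omega * R = 2.8274 * 59.3 = 167.667 m/s
Tip speed ratio:
  TSR = v_tip / v_wind = 167.667 / 11.8 = 14.209

14.209


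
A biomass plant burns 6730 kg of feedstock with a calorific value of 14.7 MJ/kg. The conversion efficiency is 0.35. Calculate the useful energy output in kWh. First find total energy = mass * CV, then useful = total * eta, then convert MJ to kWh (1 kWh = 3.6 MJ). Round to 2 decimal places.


Total energy = mass * CV = 6730 * 14.7 = 98931.0 MJ
Useful energy = total * eta = 98931.0 * 0.35 = 34625.85 MJ
Convert to kWh: 34625.85 / 3.6
Useful energy = 9618.29 kWh

9618.29


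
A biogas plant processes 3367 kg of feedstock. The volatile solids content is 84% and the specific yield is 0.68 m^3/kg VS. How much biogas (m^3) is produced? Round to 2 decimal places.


Compute volatile solids:
  VS = mass * VS_fraction = 3367 * 0.84 = 2828.28 kg
Calculate biogas volume:
  Biogas = VS * specific_yield = 2828.28 * 0.68
  Biogas = 1923.23 m^3

1923.23


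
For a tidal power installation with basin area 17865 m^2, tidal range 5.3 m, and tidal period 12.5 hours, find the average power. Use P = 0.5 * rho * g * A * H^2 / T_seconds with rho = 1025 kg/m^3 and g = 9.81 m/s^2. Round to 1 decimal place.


Convert period to seconds: T = 12.5 * 3600 = 45000.0 s
H^2 = 5.3^2 = 28.09
P = 0.5 * rho * g * A * H^2 / T
P = 0.5 * 1025 * 9.81 * 17865 * 28.09 / 45000.0
P = 56066.7 W

56066.7


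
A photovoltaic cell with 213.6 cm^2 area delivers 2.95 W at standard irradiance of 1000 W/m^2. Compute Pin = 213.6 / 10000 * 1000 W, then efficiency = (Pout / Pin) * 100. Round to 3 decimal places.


First compute the input power:
  Pin = area_cm2 / 10000 * G = 213.6 / 10000 * 1000 = 21.36 W
Then compute efficiency:
  Efficiency = (Pout / Pin) * 100 = (2.95 / 21.36) * 100
  Efficiency = 13.811%

13.811


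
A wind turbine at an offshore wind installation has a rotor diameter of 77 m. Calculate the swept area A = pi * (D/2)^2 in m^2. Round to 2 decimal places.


Compute the rotor radius:
  r = D / 2 = 77 / 2 = 38.5 m
Calculate swept area:
  A = pi * r^2 = pi * 38.5^2
  A = 4656.63 m^2

4656.63


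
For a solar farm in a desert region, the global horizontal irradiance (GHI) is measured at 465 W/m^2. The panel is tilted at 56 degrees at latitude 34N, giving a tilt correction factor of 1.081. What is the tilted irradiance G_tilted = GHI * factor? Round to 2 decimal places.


Identify the given values:
  GHI = 465 W/m^2, tilt correction factor = 1.081
Apply the formula G_tilted = GHI * factor:
  G_tilted = 465 * 1.081
  G_tilted = 502.67 W/m^2

502.67


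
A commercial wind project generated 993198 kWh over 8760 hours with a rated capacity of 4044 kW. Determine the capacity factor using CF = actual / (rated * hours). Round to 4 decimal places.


Capacity factor = actual output / maximum possible output
Maximum possible = rated * hours = 4044 * 8760 = 35425440 kWh
CF = 993198 / 35425440
CF = 0.0280

0.0280


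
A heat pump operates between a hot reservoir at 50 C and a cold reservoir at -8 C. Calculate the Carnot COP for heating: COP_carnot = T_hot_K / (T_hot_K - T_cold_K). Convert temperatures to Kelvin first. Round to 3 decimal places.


Convert to Kelvin:
  T_hot = 50 + 273.15 = 323.15 K
  T_cold = -8 + 273.15 = 265.15 K
Apply Carnot COP formula:
  COP = T_hot_K / (T_hot_K - T_cold_K) = 323.15 / 58.0
  COP = 5.572

5.572
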